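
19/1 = 19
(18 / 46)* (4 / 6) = 6 / 23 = 0.26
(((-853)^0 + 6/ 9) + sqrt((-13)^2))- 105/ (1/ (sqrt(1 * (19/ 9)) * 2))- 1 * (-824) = 2516/ 3- 70 * sqrt(19) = 533.54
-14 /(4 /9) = -63 /2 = -31.50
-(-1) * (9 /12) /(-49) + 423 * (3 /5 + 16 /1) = 6881349 /980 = 7021.78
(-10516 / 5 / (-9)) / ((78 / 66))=197.74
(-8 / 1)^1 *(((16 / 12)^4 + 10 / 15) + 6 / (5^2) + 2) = -98288 / 2025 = -48.54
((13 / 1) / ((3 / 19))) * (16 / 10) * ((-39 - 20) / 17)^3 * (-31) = 12580696024 / 73695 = 170713.02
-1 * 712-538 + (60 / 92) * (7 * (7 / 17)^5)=-40819124015 / 32656711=-1249.95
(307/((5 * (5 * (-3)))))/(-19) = 307/1425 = 0.22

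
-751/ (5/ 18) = -13518/ 5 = -2703.60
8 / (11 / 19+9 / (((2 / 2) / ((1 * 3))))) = 38 / 131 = 0.29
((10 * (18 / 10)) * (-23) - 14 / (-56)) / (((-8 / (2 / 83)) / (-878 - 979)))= -3073335 / 1328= -2314.26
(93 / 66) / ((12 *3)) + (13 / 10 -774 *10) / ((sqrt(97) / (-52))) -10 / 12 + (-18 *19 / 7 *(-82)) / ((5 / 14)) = 44418551 / 3960 + 2012062 *sqrt(97) / 485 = 52075.59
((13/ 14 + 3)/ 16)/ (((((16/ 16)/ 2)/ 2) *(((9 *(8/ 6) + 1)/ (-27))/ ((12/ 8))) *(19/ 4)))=-4455/ 6916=-0.64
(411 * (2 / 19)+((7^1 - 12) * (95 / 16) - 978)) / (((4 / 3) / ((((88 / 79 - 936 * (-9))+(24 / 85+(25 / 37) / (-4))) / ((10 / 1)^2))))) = -1472930852536683 / 24169702400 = -60941.21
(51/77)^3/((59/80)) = 10612080/26935447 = 0.39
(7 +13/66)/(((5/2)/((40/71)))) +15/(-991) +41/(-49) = 87603662/113773737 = 0.77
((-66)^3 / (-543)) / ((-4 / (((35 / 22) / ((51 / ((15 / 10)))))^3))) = -0.01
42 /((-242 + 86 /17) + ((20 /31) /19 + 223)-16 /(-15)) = -6308190 /1928587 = -3.27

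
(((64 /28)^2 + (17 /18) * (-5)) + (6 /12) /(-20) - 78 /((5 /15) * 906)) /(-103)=-583309 /274354920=-0.00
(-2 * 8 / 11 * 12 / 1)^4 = 1358954496 / 14641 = 92818.42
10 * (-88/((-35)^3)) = 0.02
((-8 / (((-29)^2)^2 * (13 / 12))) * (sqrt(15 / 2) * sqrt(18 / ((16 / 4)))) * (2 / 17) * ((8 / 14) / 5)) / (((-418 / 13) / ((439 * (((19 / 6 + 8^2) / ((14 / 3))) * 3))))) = 0.00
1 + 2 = 3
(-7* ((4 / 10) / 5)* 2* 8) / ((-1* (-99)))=-224 / 2475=-0.09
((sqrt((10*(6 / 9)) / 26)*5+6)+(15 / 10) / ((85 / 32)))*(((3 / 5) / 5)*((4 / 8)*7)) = 7*sqrt(390) / 130+5859 / 2125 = 3.82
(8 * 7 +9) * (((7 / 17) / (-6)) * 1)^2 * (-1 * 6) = -3185 / 1734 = -1.84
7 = 7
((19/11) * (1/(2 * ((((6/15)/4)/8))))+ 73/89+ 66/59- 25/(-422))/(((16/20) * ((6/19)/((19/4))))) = 1042570976445/780004544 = 1336.62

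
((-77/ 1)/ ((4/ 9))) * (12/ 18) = -231/ 2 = -115.50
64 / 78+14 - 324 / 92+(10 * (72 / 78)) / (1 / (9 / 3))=34975 / 897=38.99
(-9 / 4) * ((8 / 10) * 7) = -63 / 5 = -12.60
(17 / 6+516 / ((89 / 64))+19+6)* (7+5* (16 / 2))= 10011329 / 534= 18747.81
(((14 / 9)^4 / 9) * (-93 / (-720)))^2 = 0.01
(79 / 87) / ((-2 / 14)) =-553 / 87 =-6.36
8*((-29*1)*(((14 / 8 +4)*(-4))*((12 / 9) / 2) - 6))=14848 / 3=4949.33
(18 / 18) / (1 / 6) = 6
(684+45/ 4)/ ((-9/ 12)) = -927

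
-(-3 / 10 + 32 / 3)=-10.37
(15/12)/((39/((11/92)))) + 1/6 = 2447/14352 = 0.17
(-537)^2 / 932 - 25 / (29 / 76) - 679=-11760111 / 27028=-435.11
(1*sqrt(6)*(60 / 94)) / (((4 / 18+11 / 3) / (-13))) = -702*sqrt(6) / 329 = -5.23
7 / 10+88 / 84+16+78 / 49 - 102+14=-68.66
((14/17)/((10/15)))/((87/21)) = 147/493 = 0.30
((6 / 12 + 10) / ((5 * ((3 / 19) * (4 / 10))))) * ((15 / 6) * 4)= 665 / 2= 332.50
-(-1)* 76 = 76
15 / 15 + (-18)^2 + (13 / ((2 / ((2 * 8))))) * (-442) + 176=-45467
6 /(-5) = -6 /5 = -1.20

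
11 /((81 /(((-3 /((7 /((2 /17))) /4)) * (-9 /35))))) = 88 /12495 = 0.01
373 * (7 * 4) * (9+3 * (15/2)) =328986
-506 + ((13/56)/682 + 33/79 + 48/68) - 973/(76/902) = -11746047631775/974545264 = -12052.85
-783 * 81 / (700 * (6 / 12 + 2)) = -63423 / 1750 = -36.24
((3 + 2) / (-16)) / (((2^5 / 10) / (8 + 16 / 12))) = -175 / 192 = -0.91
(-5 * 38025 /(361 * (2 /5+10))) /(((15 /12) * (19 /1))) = -14625 /6859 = -2.13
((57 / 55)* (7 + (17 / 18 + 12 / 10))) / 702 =15637 / 1158300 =0.01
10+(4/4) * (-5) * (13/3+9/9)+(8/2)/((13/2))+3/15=-15.85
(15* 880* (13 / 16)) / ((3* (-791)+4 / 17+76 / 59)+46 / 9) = -96814575 / 21361181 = -4.53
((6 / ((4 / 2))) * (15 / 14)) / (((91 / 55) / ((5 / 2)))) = 12375 / 2548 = 4.86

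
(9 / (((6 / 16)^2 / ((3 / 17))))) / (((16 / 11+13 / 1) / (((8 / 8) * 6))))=4224 / 901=4.69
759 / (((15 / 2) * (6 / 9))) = 759 / 5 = 151.80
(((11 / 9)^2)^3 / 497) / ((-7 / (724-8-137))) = -341911273 / 616294413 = -0.55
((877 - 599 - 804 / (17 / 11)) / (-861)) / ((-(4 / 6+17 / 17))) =-4118 / 24395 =-0.17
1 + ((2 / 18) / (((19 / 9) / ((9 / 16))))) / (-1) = 295 / 304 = 0.97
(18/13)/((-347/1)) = -0.00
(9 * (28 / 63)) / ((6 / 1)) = 2 / 3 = 0.67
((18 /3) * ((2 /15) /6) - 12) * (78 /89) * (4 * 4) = -832 /5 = -166.40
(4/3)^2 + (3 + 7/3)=64/9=7.11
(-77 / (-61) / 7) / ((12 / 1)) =11 / 732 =0.02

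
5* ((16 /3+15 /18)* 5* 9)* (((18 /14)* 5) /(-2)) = -124875 /28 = -4459.82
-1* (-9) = 9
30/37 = 0.81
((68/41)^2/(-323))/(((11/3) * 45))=-272/5269935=-0.00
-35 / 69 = -0.51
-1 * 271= -271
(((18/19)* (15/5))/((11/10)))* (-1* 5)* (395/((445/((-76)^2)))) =-64843200/979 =-66234.12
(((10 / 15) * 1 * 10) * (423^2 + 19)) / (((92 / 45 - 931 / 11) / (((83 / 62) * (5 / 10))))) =-12253464300 / 1267373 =-9668.40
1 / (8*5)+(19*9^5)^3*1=56488291001487899641 / 40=1412207275037197491.02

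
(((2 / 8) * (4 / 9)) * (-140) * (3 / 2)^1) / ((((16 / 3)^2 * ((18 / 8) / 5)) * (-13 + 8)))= 35 / 96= 0.36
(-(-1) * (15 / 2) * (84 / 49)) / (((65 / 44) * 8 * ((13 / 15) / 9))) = 13365 / 1183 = 11.30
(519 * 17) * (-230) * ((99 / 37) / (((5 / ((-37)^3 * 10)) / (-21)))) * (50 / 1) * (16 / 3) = -3080355073488000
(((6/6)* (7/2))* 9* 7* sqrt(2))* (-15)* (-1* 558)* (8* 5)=73823400* sqrt(2)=104402053.50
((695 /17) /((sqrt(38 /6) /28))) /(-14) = -1390 * sqrt(57) /323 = -32.49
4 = 4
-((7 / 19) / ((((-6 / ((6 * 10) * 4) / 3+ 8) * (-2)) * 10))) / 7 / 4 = 3 / 36442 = 0.00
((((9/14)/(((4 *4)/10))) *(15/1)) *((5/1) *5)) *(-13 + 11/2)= -253125/224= -1130.02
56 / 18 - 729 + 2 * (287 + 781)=12691 / 9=1410.11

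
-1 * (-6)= 6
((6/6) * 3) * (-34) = -102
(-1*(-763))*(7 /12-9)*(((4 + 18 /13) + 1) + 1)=-616504 /13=-47423.38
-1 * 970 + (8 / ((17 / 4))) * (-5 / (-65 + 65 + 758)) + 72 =-898.01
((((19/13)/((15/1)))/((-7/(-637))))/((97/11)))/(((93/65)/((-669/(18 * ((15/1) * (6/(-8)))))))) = 8482474/3653505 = 2.32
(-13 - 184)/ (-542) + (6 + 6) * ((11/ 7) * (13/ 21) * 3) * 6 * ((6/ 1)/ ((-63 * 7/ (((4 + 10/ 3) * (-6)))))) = 126.15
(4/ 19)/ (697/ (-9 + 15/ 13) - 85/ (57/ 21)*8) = -24/ 38687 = -0.00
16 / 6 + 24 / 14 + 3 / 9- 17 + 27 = 103 / 7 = 14.71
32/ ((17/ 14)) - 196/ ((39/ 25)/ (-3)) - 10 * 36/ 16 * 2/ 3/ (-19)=1696671/ 4199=404.07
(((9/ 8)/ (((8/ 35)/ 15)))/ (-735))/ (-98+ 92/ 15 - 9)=0.00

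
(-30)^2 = 900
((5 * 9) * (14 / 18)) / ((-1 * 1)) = -35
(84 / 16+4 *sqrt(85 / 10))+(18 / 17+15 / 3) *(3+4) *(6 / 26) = 2 *sqrt(34)+13293 / 884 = 26.70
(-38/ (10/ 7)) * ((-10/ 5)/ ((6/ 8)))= 1064/ 15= 70.93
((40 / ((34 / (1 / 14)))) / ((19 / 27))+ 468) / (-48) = -176403 / 18088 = -9.75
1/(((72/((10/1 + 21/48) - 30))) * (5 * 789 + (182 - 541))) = -313/4131072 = -0.00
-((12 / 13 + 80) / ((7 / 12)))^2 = -19244.70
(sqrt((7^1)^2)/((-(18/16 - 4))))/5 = 56/115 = 0.49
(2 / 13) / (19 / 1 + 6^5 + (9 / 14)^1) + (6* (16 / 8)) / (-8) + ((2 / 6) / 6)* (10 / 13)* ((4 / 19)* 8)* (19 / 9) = -309841085 / 229846734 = -1.35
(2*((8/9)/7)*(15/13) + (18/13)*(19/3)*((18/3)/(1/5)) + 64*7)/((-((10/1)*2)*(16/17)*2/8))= -825367/5460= -151.17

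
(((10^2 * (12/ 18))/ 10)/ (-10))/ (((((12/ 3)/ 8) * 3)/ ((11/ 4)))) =-11/ 9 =-1.22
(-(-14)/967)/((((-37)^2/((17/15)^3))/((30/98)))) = 9826/2085021225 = 0.00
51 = 51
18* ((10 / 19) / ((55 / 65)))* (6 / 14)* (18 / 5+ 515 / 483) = 5273892 / 235543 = 22.39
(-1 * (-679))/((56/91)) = 1103.38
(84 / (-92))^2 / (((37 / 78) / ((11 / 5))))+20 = 2335678 / 97865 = 23.87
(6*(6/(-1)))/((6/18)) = -108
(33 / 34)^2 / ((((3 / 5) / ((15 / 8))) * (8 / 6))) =81675 / 36992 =2.21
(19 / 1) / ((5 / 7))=26.60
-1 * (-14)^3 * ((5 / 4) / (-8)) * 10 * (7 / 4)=-60025 / 8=-7503.12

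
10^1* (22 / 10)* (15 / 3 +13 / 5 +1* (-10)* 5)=-4664 / 5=-932.80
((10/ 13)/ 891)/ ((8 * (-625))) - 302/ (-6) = 291505499/ 5791500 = 50.33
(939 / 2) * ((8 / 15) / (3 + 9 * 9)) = 313 / 105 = 2.98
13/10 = 1.30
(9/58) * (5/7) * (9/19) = 405/7714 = 0.05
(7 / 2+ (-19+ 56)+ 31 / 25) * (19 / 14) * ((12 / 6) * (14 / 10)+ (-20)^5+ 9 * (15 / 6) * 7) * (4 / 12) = -1268832436241 / 21000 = -60420592.20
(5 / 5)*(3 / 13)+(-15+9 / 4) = -651 / 52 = -12.52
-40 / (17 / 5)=-200 / 17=-11.76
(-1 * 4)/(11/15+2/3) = -2.86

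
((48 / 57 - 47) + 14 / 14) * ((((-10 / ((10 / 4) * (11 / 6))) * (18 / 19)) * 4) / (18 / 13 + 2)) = 110.31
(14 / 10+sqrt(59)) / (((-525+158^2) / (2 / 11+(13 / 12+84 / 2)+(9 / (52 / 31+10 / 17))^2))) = 540131942 / 159688458435+77161706* sqrt(59) / 31937691687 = 0.02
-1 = -1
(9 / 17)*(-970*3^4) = -707130 / 17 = -41595.88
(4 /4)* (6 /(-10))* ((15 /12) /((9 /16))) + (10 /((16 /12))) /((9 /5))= 2.83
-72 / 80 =-9 / 10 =-0.90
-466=-466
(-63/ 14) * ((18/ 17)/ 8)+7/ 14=-0.10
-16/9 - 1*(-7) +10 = 15.22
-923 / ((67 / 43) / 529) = -20995481 / 67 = -313365.39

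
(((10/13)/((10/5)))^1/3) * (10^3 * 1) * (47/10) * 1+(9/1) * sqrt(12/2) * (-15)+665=49435/39-135 * sqrt(6)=936.88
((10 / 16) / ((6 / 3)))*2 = 5 / 8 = 0.62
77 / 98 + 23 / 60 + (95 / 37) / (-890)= 1612873 / 1383060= 1.17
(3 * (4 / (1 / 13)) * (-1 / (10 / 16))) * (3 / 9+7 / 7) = -1664 / 5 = -332.80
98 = 98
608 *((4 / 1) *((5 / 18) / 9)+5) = 3115.06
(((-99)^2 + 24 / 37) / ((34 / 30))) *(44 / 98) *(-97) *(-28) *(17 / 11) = 4221374040 / 259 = 16298741.47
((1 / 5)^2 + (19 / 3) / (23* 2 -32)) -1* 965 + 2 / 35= -1012673 / 1050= -964.45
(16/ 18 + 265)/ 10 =2393/ 90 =26.59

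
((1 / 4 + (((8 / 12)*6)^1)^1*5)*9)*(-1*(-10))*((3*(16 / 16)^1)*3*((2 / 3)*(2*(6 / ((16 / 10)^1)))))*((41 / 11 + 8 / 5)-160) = -279072135 / 22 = -12685097.05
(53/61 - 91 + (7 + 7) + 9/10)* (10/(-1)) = 45891/61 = 752.31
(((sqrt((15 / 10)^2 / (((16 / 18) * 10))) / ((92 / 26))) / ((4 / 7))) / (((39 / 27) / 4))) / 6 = 189 * sqrt(5) / 3680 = 0.11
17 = 17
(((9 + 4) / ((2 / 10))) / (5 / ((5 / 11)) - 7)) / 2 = 65 / 8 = 8.12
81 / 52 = 1.56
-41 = -41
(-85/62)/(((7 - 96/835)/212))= -42.21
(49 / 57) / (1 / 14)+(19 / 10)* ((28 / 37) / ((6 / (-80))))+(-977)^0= -12941 / 2109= -6.14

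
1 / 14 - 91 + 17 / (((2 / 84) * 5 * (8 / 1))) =-10231 / 140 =-73.08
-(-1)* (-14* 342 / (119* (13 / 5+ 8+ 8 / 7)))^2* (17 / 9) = 7075600 / 319073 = 22.18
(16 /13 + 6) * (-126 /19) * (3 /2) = -17766 /247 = -71.93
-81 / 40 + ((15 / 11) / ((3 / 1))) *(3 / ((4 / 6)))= 9 / 440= 0.02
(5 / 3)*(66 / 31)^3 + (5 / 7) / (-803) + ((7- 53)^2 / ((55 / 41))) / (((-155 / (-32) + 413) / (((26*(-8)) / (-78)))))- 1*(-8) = 1146949010112281 / 33585654394215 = 34.15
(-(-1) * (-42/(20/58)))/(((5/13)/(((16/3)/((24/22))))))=-116116/75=-1548.21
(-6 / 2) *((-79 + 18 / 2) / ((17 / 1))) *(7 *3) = 4410 / 17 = 259.41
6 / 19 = 0.32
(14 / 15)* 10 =28 / 3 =9.33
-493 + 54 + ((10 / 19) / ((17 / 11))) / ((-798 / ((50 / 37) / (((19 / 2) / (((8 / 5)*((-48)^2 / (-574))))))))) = -439.00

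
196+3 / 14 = 2747 / 14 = 196.21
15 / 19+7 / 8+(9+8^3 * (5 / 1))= 390741 / 152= 2570.66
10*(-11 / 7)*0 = 0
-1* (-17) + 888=905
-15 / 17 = -0.88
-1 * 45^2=-2025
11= 11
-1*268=-268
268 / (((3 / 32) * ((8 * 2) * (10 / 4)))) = 71.47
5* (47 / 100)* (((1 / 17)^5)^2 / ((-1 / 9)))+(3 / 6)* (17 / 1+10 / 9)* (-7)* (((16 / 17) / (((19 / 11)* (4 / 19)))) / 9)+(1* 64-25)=67834637113779677 / 3265910118727380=20.77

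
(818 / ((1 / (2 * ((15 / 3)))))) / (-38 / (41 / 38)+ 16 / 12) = -251535 / 1042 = -241.40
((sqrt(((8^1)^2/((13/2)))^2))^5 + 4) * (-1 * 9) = -309251011860/371293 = -832902.89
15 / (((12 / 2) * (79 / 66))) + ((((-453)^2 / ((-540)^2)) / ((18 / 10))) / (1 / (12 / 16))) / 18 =232748479 / 110574720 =2.10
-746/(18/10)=-3730/9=-414.44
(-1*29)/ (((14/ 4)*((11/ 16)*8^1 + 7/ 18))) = -522/ 371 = -1.41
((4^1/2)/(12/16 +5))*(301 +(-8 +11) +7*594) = 1552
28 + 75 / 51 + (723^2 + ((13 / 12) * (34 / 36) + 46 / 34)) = 1919577829 / 3672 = 522760.85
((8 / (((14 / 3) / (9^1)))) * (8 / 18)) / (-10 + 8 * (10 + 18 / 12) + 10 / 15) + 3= 669 / 217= 3.08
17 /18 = 0.94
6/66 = 1/11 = 0.09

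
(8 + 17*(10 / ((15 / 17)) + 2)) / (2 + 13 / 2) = 1408 / 51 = 27.61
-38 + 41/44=-1631/44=-37.07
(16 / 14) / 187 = 8 / 1309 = 0.01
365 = 365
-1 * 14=-14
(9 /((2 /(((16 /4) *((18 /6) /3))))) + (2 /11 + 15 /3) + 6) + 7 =398 /11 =36.18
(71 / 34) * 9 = 639 / 34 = 18.79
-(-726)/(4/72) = 13068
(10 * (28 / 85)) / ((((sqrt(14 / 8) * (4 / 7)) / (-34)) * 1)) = -56 * sqrt(7) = -148.16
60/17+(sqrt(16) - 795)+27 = -760.47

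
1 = 1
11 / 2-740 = -1469 / 2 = -734.50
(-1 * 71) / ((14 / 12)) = -426 / 7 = -60.86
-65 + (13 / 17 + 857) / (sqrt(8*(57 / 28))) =-65 + 7291*sqrt(798) / 969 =147.55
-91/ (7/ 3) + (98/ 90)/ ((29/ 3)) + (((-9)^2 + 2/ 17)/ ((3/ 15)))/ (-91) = -4166911/ 96135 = -43.34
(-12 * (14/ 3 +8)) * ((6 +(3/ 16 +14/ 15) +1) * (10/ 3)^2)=-13715.19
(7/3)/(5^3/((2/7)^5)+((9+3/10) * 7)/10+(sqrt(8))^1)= 294151664800/8277283330106667 - 8960000 * sqrt(2)/8277283330106667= 0.00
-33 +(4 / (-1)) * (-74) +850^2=722763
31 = 31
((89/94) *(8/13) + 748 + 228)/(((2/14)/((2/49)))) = 279.02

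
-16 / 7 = -2.29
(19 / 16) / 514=19 / 8224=0.00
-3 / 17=-0.18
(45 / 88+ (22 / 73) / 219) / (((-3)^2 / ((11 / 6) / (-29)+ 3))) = 5049457 / 30179952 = 0.17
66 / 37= 1.78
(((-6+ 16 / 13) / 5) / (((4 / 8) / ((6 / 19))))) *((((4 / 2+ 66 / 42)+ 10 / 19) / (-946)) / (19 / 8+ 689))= 324384 / 85943570713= 0.00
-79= -79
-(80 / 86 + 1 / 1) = -83 / 43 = -1.93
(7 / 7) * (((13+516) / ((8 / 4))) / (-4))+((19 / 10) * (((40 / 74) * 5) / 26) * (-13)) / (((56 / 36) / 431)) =-1611031 / 2072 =-777.52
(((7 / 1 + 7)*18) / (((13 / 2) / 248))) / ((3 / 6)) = 249984 / 13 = 19229.54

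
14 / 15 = 0.93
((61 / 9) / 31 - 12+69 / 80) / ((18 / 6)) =-243709 / 66960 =-3.64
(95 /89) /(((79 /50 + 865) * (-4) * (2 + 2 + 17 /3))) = -2375 /74554766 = -0.00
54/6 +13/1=22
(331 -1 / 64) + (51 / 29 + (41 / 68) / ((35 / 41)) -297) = 40251689 / 1104320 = 36.45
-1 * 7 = -7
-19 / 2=-9.50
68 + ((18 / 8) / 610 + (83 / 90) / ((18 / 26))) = 2740705 / 39528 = 69.34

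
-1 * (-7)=7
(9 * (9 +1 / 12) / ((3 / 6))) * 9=2943 / 2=1471.50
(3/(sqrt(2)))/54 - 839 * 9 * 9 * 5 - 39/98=-33299949/98 + sqrt(2)/36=-339795.36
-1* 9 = -9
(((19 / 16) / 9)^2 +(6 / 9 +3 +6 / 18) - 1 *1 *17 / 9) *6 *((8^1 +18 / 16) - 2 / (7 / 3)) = 105.59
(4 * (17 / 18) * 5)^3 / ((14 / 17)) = 41760500 / 5103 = 8183.52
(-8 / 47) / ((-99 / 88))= 64 / 423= 0.15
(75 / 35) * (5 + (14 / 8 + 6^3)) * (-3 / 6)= -238.66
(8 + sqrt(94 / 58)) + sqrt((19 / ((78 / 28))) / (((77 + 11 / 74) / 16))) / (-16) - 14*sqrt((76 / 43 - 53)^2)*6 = -184708 / 43 - sqrt(121740619) / 148434 + sqrt(1363) / 29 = -4294.34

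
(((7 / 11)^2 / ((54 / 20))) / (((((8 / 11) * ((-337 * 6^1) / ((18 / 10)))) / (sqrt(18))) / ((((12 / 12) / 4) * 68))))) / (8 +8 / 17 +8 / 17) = -14161 * sqrt(2) / 13523136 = -0.00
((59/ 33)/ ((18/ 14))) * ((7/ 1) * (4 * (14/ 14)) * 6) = 23128/ 99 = 233.62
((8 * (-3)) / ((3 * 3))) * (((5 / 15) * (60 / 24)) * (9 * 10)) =-200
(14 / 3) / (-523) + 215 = 337321 / 1569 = 214.99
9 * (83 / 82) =747 / 82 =9.11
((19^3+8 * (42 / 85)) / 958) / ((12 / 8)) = 583351 / 122145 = 4.78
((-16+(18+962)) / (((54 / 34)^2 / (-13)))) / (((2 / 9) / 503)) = -910869622 / 81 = -11245303.98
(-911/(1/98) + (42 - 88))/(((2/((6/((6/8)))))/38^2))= -515935424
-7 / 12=-0.58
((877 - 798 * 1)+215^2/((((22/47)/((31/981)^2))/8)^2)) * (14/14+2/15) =176150372093220263/1680941730192615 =104.79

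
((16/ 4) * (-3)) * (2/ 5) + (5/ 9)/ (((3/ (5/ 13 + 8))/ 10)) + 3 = 24091/ 1755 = 13.73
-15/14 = -1.07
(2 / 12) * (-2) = -1 / 3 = -0.33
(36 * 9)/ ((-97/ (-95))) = 30780/ 97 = 317.32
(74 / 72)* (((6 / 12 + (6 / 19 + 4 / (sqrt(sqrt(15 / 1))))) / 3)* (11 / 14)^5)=184725497 / 2207229696 + 5958887* 15^(3 / 4) / 217818720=0.29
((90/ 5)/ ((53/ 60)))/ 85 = 216/ 901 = 0.24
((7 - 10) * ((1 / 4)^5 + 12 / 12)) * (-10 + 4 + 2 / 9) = 13325 / 768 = 17.35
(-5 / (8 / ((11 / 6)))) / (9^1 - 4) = -11 / 48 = -0.23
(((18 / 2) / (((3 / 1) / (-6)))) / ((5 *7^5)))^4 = 104976 / 49870166436007500625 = 0.00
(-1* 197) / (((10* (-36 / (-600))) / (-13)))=4268.33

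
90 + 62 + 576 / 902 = 68840 / 451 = 152.64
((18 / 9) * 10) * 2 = 40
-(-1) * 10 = 10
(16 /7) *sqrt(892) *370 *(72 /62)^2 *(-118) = -1810667520 *sqrt(223) /6727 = -4019478.55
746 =746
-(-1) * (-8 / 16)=-1 / 2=-0.50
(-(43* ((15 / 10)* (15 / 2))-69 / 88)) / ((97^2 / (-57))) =2422557 / 827992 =2.93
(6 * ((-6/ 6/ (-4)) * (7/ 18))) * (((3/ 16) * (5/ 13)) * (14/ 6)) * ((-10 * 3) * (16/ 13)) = -1225/ 338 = -3.62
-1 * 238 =-238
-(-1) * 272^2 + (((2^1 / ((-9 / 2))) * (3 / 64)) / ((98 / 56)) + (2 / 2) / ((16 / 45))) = 24859565 / 336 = 73986.80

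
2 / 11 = 0.18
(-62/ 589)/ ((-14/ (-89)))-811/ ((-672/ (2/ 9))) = -23039/ 57456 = -0.40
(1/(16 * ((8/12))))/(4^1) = 3/128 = 0.02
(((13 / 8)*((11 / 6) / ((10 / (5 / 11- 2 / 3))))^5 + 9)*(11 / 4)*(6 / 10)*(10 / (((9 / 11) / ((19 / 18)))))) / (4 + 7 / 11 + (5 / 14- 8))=-2408378332982867707 / 37794383308800000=-63.72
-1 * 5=-5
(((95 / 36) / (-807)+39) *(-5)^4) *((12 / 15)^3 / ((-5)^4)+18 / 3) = 265567425731 / 1815750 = 146257.70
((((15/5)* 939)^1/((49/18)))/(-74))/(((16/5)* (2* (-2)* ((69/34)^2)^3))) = 37775295485/2415501600813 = 0.02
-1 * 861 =-861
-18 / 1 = -18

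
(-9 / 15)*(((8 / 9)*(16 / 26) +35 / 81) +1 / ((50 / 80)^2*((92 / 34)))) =-1.16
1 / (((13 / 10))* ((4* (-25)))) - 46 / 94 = -3037 / 6110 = -0.50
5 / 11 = 0.45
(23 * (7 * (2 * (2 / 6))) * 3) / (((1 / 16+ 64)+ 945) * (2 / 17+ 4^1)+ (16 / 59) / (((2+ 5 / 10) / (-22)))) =12918640 / 166601381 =0.08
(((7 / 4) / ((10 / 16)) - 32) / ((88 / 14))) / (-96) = 511 / 10560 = 0.05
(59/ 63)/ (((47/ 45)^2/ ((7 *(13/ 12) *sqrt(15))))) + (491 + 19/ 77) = 57525 *sqrt(15)/ 8836 + 37826/ 77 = 516.46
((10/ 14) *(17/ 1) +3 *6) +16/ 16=218/ 7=31.14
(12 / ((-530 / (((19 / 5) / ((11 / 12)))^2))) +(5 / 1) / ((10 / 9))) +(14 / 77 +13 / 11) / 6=3477596 / 801625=4.34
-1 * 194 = -194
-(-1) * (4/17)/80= 1/340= 0.00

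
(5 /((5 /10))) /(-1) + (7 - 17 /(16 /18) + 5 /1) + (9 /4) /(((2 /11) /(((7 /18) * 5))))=111 /16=6.94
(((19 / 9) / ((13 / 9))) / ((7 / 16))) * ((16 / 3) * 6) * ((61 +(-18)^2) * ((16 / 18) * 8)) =34242560 / 117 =292671.45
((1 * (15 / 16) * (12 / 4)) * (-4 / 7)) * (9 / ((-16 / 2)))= 405 / 224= 1.81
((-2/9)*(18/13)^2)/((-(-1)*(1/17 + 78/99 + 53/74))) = -2989008/10965227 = -0.27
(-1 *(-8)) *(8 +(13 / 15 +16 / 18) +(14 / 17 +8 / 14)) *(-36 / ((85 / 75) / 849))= -4866685344 / 2023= -2405677.38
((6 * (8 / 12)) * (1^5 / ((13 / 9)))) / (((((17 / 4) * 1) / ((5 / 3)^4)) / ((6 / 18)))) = 10000 / 5967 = 1.68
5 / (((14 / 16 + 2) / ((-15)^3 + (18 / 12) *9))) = -134460 / 23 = -5846.09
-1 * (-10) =10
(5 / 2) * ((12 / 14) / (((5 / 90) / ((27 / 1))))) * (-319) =-2325510 / 7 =-332215.71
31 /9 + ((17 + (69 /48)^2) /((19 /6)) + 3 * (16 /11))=3329593 /240768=13.83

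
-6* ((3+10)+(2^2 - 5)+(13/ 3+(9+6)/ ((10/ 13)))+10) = -275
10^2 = 100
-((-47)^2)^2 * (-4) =19518724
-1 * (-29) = 29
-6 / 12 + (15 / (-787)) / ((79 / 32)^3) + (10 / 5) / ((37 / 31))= 33721514811 / 28713605282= 1.17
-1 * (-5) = 5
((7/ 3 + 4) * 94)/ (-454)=-893/ 681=-1.31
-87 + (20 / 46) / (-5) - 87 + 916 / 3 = 9056 / 69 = 131.25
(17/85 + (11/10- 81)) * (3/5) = -2391/50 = -47.82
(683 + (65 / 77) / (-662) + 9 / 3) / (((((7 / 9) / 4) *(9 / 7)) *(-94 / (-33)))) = 104904297 / 108899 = 963.32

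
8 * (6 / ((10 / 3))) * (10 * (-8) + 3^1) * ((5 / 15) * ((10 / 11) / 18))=-56 / 3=-18.67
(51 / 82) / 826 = 51 / 67732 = 0.00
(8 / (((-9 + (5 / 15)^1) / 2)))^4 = 331776 / 28561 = 11.62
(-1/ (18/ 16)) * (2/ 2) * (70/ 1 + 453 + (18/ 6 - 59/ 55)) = -230968/ 495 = -466.60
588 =588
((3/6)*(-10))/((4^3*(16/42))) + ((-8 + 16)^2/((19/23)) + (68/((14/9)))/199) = 1050051685/13551104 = 77.49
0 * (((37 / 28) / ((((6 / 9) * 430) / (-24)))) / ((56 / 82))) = 0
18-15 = 3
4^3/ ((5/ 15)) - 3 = 189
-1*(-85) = 85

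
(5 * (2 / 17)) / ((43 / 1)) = 0.01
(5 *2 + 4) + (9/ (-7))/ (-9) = 99/ 7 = 14.14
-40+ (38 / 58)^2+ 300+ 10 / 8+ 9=910565 / 3364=270.68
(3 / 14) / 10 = 3 / 140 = 0.02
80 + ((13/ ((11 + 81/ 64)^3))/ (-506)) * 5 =1958164154064/ 24477073225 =80.00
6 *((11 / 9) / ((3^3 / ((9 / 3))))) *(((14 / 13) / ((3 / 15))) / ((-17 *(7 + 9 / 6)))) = -3080 / 101439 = -0.03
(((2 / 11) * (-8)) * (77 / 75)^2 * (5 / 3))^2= 74373376 / 11390625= 6.53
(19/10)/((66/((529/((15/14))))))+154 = 832657/4950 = 168.21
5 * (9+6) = 75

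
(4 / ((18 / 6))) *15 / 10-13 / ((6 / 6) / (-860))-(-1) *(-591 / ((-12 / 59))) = 56351 / 4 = 14087.75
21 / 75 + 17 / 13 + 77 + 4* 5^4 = 838041 / 325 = 2578.59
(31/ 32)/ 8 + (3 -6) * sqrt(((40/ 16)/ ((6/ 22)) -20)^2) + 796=195487/ 256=763.62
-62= -62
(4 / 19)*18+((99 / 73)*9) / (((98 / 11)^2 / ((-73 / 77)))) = 4654197 / 1277332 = 3.64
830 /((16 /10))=2075 /4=518.75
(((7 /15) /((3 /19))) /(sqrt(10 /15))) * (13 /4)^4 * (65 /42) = 625.00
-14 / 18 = -7 / 9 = -0.78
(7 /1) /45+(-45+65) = 907 /45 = 20.16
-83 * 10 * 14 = -11620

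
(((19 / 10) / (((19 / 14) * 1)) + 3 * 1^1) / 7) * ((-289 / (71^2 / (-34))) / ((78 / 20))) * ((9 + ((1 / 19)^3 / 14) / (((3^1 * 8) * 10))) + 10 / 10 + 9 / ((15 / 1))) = 2640434461247 / 792901854108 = 3.33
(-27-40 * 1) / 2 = -67 / 2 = -33.50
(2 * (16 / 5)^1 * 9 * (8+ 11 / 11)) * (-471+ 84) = -1003104 / 5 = -200620.80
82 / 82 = 1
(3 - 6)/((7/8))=-24/7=-3.43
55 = 55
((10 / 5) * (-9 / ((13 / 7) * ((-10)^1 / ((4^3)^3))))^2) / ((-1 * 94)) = -68186900791296 / 198575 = -343381094.25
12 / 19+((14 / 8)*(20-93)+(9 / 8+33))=-14135 / 152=-92.99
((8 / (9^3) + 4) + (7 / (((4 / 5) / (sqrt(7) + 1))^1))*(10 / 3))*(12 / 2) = 48373 / 243 + 175*sqrt(7) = 662.07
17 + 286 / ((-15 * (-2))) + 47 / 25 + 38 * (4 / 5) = 4411 / 75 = 58.81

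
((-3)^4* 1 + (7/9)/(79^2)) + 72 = 8593864/56169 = 153.00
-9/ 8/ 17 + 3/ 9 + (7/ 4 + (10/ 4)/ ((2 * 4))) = 1901/ 816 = 2.33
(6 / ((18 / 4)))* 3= 4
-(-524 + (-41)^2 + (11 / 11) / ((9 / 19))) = -10432 / 9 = -1159.11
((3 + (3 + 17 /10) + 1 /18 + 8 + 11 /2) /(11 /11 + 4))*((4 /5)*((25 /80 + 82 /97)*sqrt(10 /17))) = 1145887*sqrt(170) /4947000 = 3.02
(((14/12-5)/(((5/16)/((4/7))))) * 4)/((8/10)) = -736/21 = -35.05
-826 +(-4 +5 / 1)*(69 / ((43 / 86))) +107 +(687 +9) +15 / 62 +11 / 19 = 136437 / 1178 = 115.82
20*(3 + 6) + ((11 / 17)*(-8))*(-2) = 3236 / 17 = 190.35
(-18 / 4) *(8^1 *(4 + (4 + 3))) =-396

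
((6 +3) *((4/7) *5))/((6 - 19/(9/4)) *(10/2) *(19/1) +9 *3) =-1620/12929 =-0.13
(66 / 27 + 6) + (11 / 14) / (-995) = 1058581 / 125370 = 8.44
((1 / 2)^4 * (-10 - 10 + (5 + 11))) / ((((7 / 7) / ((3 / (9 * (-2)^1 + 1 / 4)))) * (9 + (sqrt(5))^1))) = 27 / 5396 - 3 * sqrt(5) / 5396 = 0.00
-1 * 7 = -7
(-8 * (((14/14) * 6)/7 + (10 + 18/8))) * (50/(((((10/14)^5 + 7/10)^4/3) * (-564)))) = 1045848633257985870250000/23102819347749181226847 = 45.27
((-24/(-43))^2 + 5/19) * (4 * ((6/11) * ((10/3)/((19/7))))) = 11305840/7342379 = 1.54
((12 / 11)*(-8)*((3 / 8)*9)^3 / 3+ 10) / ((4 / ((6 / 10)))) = -53769 / 3520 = -15.28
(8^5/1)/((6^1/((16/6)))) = 131072/9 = 14563.56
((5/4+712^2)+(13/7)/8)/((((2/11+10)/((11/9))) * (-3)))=-3435062587/169344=-20284.52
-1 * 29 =-29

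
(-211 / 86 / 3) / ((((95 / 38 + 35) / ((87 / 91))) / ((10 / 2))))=-6119 / 58695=-0.10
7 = 7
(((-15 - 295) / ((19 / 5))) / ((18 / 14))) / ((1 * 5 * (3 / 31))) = -67270 / 513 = -131.13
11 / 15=0.73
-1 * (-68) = 68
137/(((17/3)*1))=411/17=24.18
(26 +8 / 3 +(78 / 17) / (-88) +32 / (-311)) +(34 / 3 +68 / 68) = 9501683 / 232628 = 40.84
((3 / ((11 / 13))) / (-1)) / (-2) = 39 / 22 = 1.77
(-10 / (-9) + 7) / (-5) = -73 / 45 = -1.62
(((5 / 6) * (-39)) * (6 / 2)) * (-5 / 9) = 325 / 6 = 54.17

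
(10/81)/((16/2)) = 5/324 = 0.02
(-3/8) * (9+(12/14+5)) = -39/7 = -5.57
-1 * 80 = -80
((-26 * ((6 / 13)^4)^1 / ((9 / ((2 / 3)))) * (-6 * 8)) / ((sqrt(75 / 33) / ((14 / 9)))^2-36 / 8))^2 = 4874133569536 / 3512029669681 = 1.39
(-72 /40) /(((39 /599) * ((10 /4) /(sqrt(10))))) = -3594 * sqrt(10) /325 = -34.97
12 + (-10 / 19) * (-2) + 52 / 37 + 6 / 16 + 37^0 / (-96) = 14.82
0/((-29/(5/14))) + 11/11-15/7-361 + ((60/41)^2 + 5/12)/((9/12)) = -37990780/105903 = -358.73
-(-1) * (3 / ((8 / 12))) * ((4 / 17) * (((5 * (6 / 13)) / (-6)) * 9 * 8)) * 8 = -51840 / 221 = -234.57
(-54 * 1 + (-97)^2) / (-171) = -9355 / 171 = -54.71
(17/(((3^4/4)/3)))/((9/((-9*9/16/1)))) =-17/12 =-1.42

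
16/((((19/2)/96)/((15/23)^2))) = 691200/10051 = 68.77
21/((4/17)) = 357/4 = 89.25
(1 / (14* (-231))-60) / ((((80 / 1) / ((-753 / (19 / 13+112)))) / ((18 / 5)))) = 5698402047 / 318010000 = 17.92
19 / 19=1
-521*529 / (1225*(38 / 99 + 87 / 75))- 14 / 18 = -246878222 / 1685061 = -146.51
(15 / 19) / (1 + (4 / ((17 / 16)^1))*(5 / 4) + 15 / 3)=255 / 3458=0.07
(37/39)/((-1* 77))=-37/3003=-0.01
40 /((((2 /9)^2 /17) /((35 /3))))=160650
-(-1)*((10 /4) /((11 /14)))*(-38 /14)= -95 /11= -8.64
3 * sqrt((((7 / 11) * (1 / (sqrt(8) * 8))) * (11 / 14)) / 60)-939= -939 +sqrt(15) * 2^(1 / 4) / 80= -938.94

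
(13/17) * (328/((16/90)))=23985/17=1410.88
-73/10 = -7.30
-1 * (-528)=528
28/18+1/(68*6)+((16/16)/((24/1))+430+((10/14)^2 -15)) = 12508291/29988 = 417.11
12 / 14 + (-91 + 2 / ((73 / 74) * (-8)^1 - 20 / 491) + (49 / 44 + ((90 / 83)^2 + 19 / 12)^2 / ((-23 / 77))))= -543957124082015675 / 4739644294274736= -114.77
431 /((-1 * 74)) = -431 /74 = -5.82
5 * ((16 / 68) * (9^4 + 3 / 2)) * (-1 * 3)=-393750 / 17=-23161.76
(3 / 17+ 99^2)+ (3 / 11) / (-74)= 135628629 / 13838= 9801.17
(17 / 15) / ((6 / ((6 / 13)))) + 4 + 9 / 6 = 2179 / 390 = 5.59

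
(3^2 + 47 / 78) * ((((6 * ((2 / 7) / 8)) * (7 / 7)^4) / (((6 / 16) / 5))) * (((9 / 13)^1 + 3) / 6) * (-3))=-8560 / 169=-50.65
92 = 92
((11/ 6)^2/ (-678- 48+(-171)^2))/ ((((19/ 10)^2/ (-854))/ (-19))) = 516670/ 975213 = 0.53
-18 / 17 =-1.06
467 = 467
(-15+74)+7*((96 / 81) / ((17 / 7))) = 28649 / 459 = 62.42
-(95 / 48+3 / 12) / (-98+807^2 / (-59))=6313 / 31537488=0.00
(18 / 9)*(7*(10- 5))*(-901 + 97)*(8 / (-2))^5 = 57630720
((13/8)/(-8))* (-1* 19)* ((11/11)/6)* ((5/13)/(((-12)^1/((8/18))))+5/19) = 0.16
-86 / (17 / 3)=-258 / 17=-15.18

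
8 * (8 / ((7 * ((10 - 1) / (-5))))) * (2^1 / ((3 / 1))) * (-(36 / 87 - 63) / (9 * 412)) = -96800 / 1693629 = -0.06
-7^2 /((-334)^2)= -49 /111556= -0.00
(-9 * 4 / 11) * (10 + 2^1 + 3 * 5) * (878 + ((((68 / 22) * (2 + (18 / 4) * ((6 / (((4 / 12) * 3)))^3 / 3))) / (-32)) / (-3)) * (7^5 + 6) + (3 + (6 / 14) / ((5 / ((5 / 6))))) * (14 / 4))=-3792699693 / 242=-15672312.78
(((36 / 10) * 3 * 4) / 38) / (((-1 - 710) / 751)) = -9012 / 7505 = -1.20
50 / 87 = 0.57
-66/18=-11/3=-3.67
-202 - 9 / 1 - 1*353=-564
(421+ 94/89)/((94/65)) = 2441595/8366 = 291.85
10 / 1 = 10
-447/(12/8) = -298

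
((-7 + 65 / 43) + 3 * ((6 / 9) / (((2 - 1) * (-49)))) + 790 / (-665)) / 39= -89636 / 520429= -0.17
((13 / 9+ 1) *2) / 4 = 11 / 9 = 1.22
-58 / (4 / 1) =-29 / 2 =-14.50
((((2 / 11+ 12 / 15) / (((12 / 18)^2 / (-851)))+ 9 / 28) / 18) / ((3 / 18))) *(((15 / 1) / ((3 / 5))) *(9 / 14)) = -43419105 / 4312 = -10069.37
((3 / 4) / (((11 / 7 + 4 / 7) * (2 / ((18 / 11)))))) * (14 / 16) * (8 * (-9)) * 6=-11907 / 110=-108.25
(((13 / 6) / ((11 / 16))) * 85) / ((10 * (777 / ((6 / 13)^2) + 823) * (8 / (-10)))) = -4420 / 590117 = -0.01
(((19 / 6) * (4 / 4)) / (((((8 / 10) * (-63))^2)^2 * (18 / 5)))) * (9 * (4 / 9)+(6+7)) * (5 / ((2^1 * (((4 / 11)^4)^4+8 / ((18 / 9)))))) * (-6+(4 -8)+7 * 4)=46380508581043150009375 / 1778919799396763198569476096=0.00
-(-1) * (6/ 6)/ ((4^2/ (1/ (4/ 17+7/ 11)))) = 187/ 2608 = 0.07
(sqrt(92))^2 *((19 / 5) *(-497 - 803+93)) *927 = -1955817972 / 5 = -391163594.40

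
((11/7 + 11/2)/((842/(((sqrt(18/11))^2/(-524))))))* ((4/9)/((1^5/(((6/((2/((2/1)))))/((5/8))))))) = -216/1930285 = -0.00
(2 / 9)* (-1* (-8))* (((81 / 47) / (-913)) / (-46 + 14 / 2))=48 / 557843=0.00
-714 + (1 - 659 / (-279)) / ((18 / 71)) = -1759555 / 2511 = -700.74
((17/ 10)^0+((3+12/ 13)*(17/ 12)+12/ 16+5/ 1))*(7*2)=172.31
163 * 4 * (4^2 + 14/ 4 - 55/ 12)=29177/ 3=9725.67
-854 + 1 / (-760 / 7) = -649047 / 760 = -854.01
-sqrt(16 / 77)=-4*sqrt(77) / 77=-0.46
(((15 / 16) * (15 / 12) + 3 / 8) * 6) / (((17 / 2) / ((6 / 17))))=891 / 2312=0.39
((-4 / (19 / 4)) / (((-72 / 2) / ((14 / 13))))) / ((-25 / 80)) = -896 / 11115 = -0.08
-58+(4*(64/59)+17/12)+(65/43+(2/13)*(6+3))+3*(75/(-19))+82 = 156482695/7519668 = 20.81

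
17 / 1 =17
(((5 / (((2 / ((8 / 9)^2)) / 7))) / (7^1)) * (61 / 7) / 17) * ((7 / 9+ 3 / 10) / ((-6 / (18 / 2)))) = -47336 / 28917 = -1.64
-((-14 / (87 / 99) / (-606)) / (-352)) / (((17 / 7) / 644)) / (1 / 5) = 39445 / 398344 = 0.10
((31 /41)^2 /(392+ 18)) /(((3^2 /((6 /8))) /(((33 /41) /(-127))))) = -10571 /14354865880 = -0.00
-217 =-217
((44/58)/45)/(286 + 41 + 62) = 22/507645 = 0.00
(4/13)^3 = 64/2197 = 0.03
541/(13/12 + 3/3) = 6492/25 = 259.68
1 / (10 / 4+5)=2 / 15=0.13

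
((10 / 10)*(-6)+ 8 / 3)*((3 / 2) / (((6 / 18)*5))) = -3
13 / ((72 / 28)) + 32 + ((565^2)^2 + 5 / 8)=101904600662.68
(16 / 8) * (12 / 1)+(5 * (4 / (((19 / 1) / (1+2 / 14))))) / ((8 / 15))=3492 / 133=26.26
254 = 254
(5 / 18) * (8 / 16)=5 / 36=0.14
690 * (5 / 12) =575 / 2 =287.50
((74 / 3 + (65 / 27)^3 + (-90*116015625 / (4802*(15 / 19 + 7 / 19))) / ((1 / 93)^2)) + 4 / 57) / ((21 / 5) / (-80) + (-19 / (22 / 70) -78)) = 64168721119196083181000 / 547219538185887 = 117263212.74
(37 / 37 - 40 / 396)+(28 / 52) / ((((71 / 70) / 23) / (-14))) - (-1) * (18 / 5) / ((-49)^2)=-186532921579 / 1096980885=-170.04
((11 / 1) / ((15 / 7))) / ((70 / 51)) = 187 / 50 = 3.74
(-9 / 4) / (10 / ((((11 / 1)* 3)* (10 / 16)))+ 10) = -297 / 1384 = -0.21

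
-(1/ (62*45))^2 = -1/ 7784100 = -0.00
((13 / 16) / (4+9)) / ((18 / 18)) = 1 / 16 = 0.06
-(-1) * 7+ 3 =10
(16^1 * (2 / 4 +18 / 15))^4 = 342102016 / 625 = 547363.23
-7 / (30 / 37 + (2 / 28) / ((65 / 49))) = -33670 / 4159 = -8.10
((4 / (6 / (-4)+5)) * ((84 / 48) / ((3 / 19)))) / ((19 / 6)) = 4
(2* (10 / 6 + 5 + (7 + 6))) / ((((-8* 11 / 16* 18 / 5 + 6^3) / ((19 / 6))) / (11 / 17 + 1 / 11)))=0.47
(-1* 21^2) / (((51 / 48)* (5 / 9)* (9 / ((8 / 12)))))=-4704 / 85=-55.34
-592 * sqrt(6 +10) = -2368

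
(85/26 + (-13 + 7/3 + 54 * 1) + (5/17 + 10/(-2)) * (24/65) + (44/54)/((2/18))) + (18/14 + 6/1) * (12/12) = 552131/9282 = 59.48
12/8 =3/2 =1.50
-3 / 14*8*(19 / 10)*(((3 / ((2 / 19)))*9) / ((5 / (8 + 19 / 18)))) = -529587 / 350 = -1513.11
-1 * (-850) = 850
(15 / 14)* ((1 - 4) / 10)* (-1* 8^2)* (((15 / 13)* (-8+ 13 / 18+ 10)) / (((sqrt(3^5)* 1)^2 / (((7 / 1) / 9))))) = 1960 / 9477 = 0.21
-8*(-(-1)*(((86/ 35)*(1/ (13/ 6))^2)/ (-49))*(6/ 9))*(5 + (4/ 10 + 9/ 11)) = 0.35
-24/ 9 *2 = -16/ 3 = -5.33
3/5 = 0.60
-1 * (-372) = 372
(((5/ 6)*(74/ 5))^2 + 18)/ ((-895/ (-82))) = 125542/ 8055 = 15.59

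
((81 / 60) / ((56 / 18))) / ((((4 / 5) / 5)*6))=405 / 896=0.45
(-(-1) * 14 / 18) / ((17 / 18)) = 14 / 17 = 0.82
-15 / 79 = -0.19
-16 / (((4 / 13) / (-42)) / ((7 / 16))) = 1911 / 2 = 955.50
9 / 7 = 1.29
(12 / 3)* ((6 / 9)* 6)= 16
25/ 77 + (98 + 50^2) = 200071/ 77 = 2598.32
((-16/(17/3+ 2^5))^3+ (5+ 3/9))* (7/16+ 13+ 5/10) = 317141903/4328691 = 73.27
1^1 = 1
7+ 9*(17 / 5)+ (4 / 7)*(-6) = 1196 / 35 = 34.17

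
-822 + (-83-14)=-919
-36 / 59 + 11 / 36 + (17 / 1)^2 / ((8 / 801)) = 122919365 / 4248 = 28935.82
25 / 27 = 0.93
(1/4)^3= 1/64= 0.02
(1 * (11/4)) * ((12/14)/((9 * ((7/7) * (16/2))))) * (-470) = -2585/168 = -15.39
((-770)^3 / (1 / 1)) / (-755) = 91306600 / 151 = 604679.47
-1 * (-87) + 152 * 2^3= 1303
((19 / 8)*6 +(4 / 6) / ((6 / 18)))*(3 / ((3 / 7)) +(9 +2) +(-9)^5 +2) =-3836885 / 4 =-959221.25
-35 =-35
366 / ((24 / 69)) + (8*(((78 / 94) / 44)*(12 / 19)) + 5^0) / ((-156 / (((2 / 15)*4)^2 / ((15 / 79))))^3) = 94284048365425534433591 / 89602326873210937500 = 1052.25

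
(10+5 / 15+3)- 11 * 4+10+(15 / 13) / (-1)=-851 / 39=-21.82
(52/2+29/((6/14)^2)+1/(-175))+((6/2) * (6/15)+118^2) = 22221806/1575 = 14109.08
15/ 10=3/ 2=1.50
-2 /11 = -0.18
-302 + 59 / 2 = -545 / 2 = -272.50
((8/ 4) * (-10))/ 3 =-20/ 3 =-6.67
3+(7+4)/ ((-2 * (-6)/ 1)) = 3.92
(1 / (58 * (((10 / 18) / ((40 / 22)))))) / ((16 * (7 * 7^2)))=9 / 875336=0.00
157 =157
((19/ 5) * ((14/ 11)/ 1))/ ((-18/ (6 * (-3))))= 266/ 55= 4.84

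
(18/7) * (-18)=-324/7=-46.29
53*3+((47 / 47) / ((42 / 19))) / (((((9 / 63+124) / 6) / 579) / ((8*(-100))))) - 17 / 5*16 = -43549513 / 4345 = -10022.90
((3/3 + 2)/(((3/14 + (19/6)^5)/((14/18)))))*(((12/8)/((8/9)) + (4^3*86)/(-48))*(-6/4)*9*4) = 774859932/17344357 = 44.68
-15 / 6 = -5 / 2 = -2.50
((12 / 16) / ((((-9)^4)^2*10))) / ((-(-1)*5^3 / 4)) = 1 / 17936133750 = 0.00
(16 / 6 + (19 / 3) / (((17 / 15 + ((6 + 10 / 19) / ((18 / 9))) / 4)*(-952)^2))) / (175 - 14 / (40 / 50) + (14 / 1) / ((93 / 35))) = 124856232121 / 7621002712400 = 0.02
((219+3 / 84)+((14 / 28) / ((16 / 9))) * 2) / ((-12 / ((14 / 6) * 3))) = -24595 / 192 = -128.10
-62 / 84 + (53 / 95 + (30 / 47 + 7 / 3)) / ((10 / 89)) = 9587373 / 312550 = 30.67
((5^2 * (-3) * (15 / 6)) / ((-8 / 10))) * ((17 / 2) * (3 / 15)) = 6375 / 16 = 398.44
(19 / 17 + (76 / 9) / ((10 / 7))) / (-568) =-0.01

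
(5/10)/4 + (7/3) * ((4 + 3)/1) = 395/24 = 16.46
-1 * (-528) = 528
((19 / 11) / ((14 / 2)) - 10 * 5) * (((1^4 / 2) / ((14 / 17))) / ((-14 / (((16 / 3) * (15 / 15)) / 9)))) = 43418 / 33957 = 1.28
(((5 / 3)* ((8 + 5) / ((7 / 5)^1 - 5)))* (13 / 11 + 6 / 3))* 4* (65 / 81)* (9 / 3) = -1478750 / 8019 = -184.41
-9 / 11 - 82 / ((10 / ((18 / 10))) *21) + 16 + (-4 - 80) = -133828 / 1925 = -69.52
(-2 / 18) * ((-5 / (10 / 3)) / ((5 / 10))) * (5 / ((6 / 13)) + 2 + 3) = 95 / 18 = 5.28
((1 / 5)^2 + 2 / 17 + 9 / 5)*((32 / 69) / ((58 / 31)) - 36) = -11904256 / 170085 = -69.99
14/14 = 1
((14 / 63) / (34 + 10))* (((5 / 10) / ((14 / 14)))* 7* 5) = 35 / 396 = 0.09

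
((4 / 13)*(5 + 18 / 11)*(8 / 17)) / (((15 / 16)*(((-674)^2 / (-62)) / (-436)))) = 252587008 / 4141293585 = 0.06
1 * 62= 62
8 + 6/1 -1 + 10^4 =10013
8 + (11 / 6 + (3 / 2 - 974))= -962.67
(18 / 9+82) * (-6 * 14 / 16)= -441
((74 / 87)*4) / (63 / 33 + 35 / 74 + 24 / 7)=1686608 / 2880483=0.59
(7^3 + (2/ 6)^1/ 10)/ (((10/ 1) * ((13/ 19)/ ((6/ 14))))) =195529/ 9100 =21.49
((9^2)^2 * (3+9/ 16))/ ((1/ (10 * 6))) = 5609655/ 4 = 1402413.75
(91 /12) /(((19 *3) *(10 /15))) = 91 /456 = 0.20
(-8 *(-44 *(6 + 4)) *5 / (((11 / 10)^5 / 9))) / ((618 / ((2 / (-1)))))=-480000000 / 1508023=-318.30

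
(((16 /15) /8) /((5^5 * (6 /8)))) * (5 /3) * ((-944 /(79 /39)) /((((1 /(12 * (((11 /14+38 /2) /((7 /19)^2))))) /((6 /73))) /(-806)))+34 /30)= 12818652369918856 /2503508765625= 5120.27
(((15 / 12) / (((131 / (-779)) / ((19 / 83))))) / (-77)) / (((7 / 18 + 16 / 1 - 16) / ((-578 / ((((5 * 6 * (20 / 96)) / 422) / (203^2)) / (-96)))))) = 5246516970125568 / 598015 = 8773219685.33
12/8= 1.50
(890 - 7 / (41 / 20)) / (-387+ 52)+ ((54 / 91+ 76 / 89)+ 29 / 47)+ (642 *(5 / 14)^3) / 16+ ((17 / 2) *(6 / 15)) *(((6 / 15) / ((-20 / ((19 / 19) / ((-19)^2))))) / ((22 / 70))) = 405325912241974103 / 325539630398382400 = 1.25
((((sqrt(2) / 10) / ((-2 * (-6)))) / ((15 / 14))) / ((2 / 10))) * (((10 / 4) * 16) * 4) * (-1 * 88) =-774.36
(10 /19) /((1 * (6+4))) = 1 /19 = 0.05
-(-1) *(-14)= -14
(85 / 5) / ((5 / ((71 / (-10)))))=-1207 / 50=-24.14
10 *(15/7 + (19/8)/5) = 26.18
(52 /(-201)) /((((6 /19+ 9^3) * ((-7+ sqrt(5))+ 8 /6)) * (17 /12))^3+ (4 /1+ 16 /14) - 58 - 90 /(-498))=1435375947904895249423810587584 * sqrt(5) /1203366382601626018289043049259554194990943+ 3781502132437660718870317315872 /1203366382601626018289043049259554194990943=0.00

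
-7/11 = -0.64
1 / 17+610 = 10371 / 17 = 610.06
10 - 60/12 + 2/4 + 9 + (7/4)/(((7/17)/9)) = 211/4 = 52.75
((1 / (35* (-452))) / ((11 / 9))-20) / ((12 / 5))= -3480409 / 417648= -8.33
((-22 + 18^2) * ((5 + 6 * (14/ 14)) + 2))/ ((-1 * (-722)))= 1963/ 361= 5.44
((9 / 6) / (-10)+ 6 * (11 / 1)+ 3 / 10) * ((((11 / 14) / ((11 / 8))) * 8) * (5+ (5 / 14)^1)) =1620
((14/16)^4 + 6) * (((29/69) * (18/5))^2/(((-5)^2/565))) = 23073347169/67712000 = 340.76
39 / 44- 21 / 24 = 0.01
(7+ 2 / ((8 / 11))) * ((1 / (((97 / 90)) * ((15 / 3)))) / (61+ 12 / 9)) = 1053 / 36278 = 0.03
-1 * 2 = -2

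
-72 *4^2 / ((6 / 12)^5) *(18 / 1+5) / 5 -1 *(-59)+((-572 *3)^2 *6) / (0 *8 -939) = -294738161 / 1565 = -188331.09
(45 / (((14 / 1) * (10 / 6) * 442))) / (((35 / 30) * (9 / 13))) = 9 / 1666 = 0.01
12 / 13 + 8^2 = 844 / 13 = 64.92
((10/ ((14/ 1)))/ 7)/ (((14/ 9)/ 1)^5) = 295245/ 26353376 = 0.01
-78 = -78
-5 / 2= -2.50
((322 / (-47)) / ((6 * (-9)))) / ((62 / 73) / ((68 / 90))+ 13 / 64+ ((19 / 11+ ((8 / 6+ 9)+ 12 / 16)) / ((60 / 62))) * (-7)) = -100471360 / 72330389103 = -0.00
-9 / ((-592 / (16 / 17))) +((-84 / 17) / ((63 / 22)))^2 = 287905 / 96237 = 2.99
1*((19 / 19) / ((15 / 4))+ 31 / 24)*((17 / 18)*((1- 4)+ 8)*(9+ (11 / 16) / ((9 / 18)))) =263857 / 3456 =76.35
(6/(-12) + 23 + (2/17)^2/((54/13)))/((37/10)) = 1755935/288711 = 6.08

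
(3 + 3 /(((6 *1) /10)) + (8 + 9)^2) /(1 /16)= 4752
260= 260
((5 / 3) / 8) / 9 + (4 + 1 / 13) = 11513 / 2808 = 4.10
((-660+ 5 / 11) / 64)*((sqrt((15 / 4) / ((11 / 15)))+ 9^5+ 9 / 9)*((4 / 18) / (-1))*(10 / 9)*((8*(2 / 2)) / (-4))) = -1071019375 / 3564 - 181375*sqrt(11) / 52272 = -300521.99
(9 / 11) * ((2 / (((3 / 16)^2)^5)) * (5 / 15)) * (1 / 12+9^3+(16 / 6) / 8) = 4812012638961664 / 649539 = 7408350597.83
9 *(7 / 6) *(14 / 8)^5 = 352947 / 2048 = 172.34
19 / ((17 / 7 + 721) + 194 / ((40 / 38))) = 1330 / 63541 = 0.02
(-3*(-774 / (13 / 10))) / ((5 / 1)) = 4644 / 13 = 357.23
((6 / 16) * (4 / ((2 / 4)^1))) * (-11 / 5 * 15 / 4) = -99 / 4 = -24.75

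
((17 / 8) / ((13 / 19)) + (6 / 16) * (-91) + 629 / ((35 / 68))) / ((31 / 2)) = 2167689 / 28210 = 76.84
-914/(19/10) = -9140/19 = -481.05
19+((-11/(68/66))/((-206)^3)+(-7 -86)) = -21994408693/297221744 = -74.00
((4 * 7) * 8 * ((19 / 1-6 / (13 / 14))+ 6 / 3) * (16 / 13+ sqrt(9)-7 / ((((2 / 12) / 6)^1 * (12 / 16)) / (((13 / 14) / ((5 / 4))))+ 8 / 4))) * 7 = 7597576224 / 427739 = 17762.18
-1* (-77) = 77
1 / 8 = 0.12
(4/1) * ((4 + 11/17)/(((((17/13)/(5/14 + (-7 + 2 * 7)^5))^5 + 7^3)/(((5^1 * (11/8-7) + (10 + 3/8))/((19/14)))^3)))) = -7572795346805109782943535618132525765331/62458823974202498048402629462858576850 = -121.24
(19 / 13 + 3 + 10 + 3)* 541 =122807 / 13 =9446.69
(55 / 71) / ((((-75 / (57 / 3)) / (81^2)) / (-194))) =88674102 / 355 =249786.20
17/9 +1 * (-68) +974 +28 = 8423/9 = 935.89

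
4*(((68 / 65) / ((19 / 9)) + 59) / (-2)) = -146954 / 1235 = -118.99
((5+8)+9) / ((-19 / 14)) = -308 / 19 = -16.21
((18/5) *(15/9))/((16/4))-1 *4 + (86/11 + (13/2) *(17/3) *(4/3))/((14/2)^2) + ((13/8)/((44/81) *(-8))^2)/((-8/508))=-5946929147/874266624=-6.80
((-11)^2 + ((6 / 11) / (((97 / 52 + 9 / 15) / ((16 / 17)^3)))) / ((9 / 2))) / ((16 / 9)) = 37737441627 / 554265008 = 68.09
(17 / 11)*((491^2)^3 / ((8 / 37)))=8813321199667563389 / 88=100151377268949583.97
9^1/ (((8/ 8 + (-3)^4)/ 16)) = 1.76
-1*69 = -69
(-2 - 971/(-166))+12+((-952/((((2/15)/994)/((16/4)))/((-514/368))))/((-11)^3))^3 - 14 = -125913199474195077110830042121/4762398826361902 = -26439028746860.09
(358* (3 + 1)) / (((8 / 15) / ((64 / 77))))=171840 / 77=2231.69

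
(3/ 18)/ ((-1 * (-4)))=1/ 24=0.04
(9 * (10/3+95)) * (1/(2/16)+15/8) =69915/8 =8739.38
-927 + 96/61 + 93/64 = -923.97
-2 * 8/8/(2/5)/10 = -0.50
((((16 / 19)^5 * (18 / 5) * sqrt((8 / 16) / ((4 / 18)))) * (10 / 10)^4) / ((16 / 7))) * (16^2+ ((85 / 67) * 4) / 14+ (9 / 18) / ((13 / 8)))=256.79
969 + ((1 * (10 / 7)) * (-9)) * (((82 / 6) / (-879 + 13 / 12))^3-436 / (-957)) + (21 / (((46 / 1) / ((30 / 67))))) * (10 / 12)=1550323409219309900661 / 1609366559233613950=963.31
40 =40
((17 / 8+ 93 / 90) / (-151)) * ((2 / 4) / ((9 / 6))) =-379 / 54360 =-0.01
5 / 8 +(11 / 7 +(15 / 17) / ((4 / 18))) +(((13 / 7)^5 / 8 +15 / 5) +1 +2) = 8530691 / 571438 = 14.93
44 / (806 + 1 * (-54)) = 11 / 188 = 0.06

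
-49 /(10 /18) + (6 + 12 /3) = -391 /5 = -78.20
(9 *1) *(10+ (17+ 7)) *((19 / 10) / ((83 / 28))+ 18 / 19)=3832344 / 7885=486.03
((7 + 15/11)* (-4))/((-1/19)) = 6992/11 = 635.64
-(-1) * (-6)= -6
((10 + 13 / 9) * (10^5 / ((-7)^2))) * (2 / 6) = 10300000 / 1323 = 7785.34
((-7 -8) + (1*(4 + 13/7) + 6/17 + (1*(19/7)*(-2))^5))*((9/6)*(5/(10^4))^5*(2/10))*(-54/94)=54655126731/2148606880000000000000000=0.00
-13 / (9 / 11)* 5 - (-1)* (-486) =-5089 / 9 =-565.44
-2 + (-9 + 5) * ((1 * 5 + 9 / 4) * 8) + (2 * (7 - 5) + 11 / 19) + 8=-4207 / 19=-221.42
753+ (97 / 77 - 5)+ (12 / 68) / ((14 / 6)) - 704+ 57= 133957 / 1309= 102.34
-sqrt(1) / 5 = -1 / 5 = -0.20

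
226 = 226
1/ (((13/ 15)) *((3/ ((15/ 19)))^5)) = 46875/ 32189287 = 0.00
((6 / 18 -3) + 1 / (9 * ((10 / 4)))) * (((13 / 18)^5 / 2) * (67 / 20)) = -1467721229 / 1700611200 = -0.86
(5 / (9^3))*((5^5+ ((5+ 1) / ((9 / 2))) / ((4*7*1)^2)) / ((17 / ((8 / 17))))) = 18375010 / 30970107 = 0.59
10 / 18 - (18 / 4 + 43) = -845 / 18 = -46.94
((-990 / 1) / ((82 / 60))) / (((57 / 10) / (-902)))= 2178000 / 19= 114631.58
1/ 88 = 0.01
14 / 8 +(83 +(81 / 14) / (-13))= 30687 / 364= 84.30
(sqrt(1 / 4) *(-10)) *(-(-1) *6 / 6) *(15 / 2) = -75 / 2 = -37.50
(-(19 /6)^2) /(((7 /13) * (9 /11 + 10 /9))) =-51623 /5348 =-9.65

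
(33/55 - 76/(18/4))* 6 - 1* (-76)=-326/15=-21.73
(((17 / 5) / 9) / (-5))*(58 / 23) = -0.19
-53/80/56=-53/4480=-0.01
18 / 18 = 1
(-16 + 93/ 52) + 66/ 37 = -23911/ 1924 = -12.43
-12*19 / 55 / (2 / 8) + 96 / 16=-582 / 55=-10.58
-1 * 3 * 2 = -6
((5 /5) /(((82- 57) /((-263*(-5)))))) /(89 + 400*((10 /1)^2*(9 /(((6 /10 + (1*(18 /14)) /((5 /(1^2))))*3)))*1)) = 263 /700445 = 0.00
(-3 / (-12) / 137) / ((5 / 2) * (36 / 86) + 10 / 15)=0.00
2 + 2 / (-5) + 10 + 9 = 103 / 5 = 20.60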